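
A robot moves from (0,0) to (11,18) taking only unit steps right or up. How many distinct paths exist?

Each path has 11 right steps and 18 up steps in some order (29 steps total).
Choose which 18 of the 29 steps are up: C(29,18).

Final answer: C(29,18) = 34597290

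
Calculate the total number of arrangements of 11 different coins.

The number of ways to arrange 11 distinct objects is 11!.

Final answer: 11! = 39916800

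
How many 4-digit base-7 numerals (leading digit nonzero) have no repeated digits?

First digit: 6 (nonzero). Second: 6 (not first). Third: 5, etc.
Total: 6 x 6 x 5 x 4.

Final answer: 720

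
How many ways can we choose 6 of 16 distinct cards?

C(16,6) = 16!/(6! x (16-6)!).

Final answer: C(16,6) = 8008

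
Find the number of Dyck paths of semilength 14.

Total monotonic paths to (14,14): C(28,14) = 40116600.
Reflecting each bad path at its first crossing gives a bijection with paths to (13,15): C(28,15) = 37442160.
Valid Dyck paths: 40116600 - 37442160.
(This is the Catalan number C_{14}.)

Final answer: C_{14} = 2674440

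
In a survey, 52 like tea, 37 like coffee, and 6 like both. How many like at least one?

|A union B| = |A| + |B| - |A intersect B| = 52 + 37 - 6.

Final answer: 83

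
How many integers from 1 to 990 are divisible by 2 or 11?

Multiples of 2: 495. Multiples of 11: 90. Of both (lcm=22): 45.
By inclusion-exclusion: 495 + 90 - 45.

Final answer: 540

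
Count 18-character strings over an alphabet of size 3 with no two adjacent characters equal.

Let g(n) count such strings. g(1) = 3, and each valid string of length n-1 extends in 2 ways (any symbol but the last), so g(n) = 2 g(n-1).
Total: g(18) = 3 x 2^17.

Final answer: 3 x 2^{17} = 393216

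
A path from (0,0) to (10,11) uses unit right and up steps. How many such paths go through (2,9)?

Paths (0,0)->(2,9): C(11,9) = 55.
Paths (2,9)->(10,11): C(10,2) = 45.
By multiplication principle: 55 x 45.

Final answer: 2475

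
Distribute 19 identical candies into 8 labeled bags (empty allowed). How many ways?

Stars and bars: C(n+k-1, k-1) = C(26,7).

Final answer: C(26,7) = 657800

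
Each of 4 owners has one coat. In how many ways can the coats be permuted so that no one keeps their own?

Use the recurrence D(n) = (n-1)(D(n-1) + D(n-2)) with D(0)=1, D(1)=0.
D(2) = 1 x (0 + 1) = 1
D(3) = 2 x (1 + 0) = 2
D(4) = 3 x (D(3) + D(2)) = 3 x (2 + 1)

Final answer: D(4) = 9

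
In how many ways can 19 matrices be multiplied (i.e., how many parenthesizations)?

The structures are counted by the Catalan number C_n. Here n = 19 - 1 = 18.
C_n = (2n)!/(n!(n+1)!), so C_{18} = 36!/(18! x 19!) = C(36,18)/19 = 9075135300/19.

Final answer: C_{18} = 477638700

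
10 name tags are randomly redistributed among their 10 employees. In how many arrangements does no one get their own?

Derangements satisfy D(n) = (n-1)(D(n-1) + D(n-2)), starting from D(0)=1, D(1)=0.
D(2) = 1 x (0 + 1) = 1
D(3) = 2 x (1 + 0) = 2
D(4) = 3 x (2 + 1) = 9
D(5) = 4 x (9 + 2) = 44
D(6) = 5 x (44 + 9) = 265
D(7) = 6 x (265 + 44) = 1854
D(8) = 7 x (1854 + 265) = 14833
D(9) = 8 x (14833 + 1854) = 133496
D(10) = 9 x (D(9) + D(8)) = 9 x (133496 + 14833)

Final answer: D(10) = 1334961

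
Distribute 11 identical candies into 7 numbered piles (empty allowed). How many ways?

Stars and bars: C(n+k-1, k-1) = C(17,6).

Final answer: C(17,6) = 12376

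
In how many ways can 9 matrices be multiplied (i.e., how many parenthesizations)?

This is counted by the nth Catalan number C_n. Here n = 9 - 1 = 8.
C_n = C(2n,n)/(n+1), so C_{8} = C(16,8)/9 = 12870/9.

Final answer: C_{8} = 1430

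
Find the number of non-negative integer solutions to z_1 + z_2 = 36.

Stars and bars with 36 stars and 1 bars:
C(36+2-1, 2-1) = C(37,1).

Final answer: C(37,1) = 37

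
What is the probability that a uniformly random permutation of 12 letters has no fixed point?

Derangements satisfy D(n) = (n-1)(D(n-1) + D(n-2)), starting from D(0)=1, D(1)=0.
Building up: D(2)=1, D(3)=2, D(4)=9, D(5)=44, D(6)=265, D(7)=1854, D(8)=14833, D(9)=133496, D(10)=1334961, D(11)=14684570, D(12)=176214841.
Total arrangements: 12! = 479001600.
Probability = D(12)/12! = 16019531/43545600.

Final answer: D(12)/12! = 176214841/479001600 = 0.367879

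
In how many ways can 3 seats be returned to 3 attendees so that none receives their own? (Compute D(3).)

Use the recurrence D(n) = (n-1)(D(n-1) + D(n-2)) with D(0)=1, D(1)=0.
D(2) = 1 x (0 + 1) = 1
D(3) = 2 x (D(2) + D(1)) = 2 x (1 + 0)

Final answer: D(3) = 2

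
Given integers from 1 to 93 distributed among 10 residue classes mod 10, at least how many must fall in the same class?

By pigeonhole with 93 objects and 10 categories: ceiling(93/10).

Final answer: 10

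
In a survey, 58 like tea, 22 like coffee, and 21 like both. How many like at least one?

|A union B| = |A| + |B| - |A intersect B| = 58 + 22 - 21.

Final answer: 59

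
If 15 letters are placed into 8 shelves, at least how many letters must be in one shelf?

By the pigeonhole principle: ceiling(15/8).

Final answer: 2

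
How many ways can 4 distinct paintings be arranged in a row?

The number of ways to arrange 4 distinct objects is 4!.

Final answer: 4! = 24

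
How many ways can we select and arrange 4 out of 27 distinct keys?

P(27,4) = 27!/(27-4)! = 27!/23!.

Final answer: P(27,4) = 421200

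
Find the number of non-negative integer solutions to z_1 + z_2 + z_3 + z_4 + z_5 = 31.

Stars and bars with 31 stars and 4 bars:
C(31+5-1, 5-1) = C(35,4).

Final answer: C(35,4) = 52360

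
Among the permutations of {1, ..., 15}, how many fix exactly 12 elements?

Choose which 12 elements are fixed: C(15,12) = 455.
Derange the remaining 3 using D(j) = (j-1)(D(j-1) + D(j-2)), D(0)=1, D(1)=0: D(2)=1, D(3)=2.
Total: 455 x 2.

Final answer: C(15,12) D(3) = 910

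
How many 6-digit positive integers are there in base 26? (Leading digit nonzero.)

Leading digit: 25 options (nonzero). Other 5 digit(s): 26 options each.
Total: 25 x 26^5.

Final answer: 297034400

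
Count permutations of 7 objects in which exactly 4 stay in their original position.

Choose which 4 elements are fixed: C(7,4) = 35.
Derange the remaining 3 using D(j) = (j-1)(D(j-1) + D(j-2)), D(0)=1, D(1)=0: D(2)=1, D(3)=2.
Total: 35 x 2.

Final answer: C(7,4) D(3) = 70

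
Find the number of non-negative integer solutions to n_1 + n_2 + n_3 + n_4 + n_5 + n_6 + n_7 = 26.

Stars and bars with 26 stars and 6 bars:
C(26+7-1, 7-1) = C(32,6).

Final answer: C(32,6) = 906192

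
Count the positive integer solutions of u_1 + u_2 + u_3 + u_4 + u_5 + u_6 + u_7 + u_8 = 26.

Substitute u'_i = u_i - 1 (so u'_i >= 0). Then sum u'_i = 26 - 8 = 18.
Stars and bars: C(18+8-1, 8-1) = C(25,7).

Final answer: C(25,7) = 480700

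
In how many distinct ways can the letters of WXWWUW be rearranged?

Letters (U:1, W:4, X:1). Total letters: 6.
Permutations = 6!/(4!).

Final answer: 30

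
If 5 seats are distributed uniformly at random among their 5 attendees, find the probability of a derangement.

Use the recurrence D(n) = (n-1)(D(n-1) + D(n-2)) with D(0)=1, D(1)=0.
Building up: D(2)=1, D(3)=2, D(4)=9, D(5)=44.
Total arrangements: 5! = 120.
Probability = D(5)/5! = 11/30.

Final answer: D(5)/5! = 44/120 = 0.366667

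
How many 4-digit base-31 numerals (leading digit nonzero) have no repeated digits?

The leading digit has 30 choices (anything but zero); the next has 30 (anything but the first), then 29, and so on, one fewer each time.
Total: 30 x 30 x 29 x 28.

Final answer: 730800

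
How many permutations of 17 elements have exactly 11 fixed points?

Choose which 11 elements are fixed: C(17,11) = 12376.
Derange the remaining 6 using D(j) = (j-1)(D(j-1) + D(j-2)), D(0)=1, D(1)=0: D(2)=1, D(3)=2, D(4)=9, D(5)=44, D(6)=265.
Total: 12376 x 265.

Final answer: C(17,11) D(6) = 3279640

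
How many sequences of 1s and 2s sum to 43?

Let f(n) count the ways. The last step is size 1 or 2, so f(n) = f(n-1) + f(n-2) with f(1)=1, f(2)=2.
Iterating the recurrence: f(1)=1, f(2)=2, f(3)=3, f(4)=5, f(5)=8, f(6)=13, f(7)=21, f(8)=34, f(9)=55, f(10)=89, f(11)=144, f(12)=233, f(13)=377, f(14)=610, f(15)=987, f(16)=1597, f(17)=2584, f(18)=4181, f(19)=6765, f(20)=10946, f(21)=17711, f(22)=28657, f(23)=46368, f(24)=75025, f(25)=121393, f(26)=196418, f(27)=317811, f(28)=514229, f(29)=832040, f(30)=1346269, f(31)=2178309, f(32)=3524578, f(33)=5702887, f(34)=9227465, f(35)=14930352, f(36)=24157817, f(37)=39088169, f(38)=63245986, f(39)=102334155, f(40)=165580141, f(41)=267914296, f(42)=433494437, f(43)=701408733.

Final answer: 701408733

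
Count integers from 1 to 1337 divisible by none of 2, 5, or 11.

|div by 2|=668, |div by 5|=267, |div by 11|=121.
|div by 2&5|=133, |div by 2&11|=60, |div by 5&11|=24, |div by all|=12.
By inclusion-exclusion, divisible by at least one: 668+267+121-133-60-24+12 = 851.
Not divisible by any: 1337 - 851.

Final answer: 486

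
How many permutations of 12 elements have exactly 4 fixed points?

Choose which 4 elements are fixed: C(12,4) = 495.
Derange the remaining 8 using D(j) = (j-1)(D(j-1) + D(j-2)), D(0)=1, D(1)=0: D(2)=1, D(3)=2, D(4)=9, D(5)=44, D(6)=265, D(7)=1854, D(8)=14833.
Total: 495 x 14833.

Final answer: C(12,4) D(8) = 7342335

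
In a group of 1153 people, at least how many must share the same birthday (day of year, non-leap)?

There are 365 possible values for birthday (day of year, non-leap). With 1153 people and 365 categories, by pigeonhole: ceiling(1153/365).

Final answer: 4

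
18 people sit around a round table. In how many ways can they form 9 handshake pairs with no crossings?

This is a standard Catalan-number count: the answer is C_n. Here n = 18/2 = 9.
Using C_0 = 1 and C_(k+1) = C_k x 2(2k+1)/(k+2), build up term by term: C_1=1, C_2=2, C_3=5, C_4=14, C_5=42, C_6=132, C_7=429, C_8=1430, C_9=4862.

Final answer: C_{9} = 4862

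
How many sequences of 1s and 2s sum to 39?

Let f(n) be the number of climbs. Removing the last move (1 or 2 steps) gives f(n) = f(n-1) + f(n-2); base cases f(1)=1, f(2)=2.
Iterating the recurrence: f(1)=1, f(2)=2, f(3)=3, f(4)=5, f(5)=8, f(6)=13, f(7)=21, f(8)=34, f(9)=55, f(10)=89, f(11)=144, f(12)=233, f(13)=377, f(14)=610, f(15)=987, f(16)=1597, f(17)=2584, f(18)=4181, f(19)=6765, f(20)=10946, f(21)=17711, f(22)=28657, f(23)=46368, f(24)=75025, f(25)=121393, f(26)=196418, f(27)=317811, f(28)=514229, f(29)=832040, f(30)=1346269, f(31)=2178309, f(32)=3524578, f(33)=5702887, f(34)=9227465, f(35)=14930352, f(36)=24157817, f(37)=39088169, f(38)=63245986, f(39)=102334155.

Final answer: 102334155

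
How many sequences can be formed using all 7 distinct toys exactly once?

The number of ways to arrange 7 distinct objects is 7!.

Final answer: 7! = 5040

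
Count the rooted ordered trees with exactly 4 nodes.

This is a standard Catalan-number count: the answer is C_n. Here n = 4 - 1 = 3.
C_n = (2n)!/(n!(n+1)!), so C_{3} = 6!/(3! x 4!) = C(6,3)/4 = 20/4.

Final answer: C_{3} = 5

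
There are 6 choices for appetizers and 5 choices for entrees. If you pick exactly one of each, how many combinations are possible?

By the multiplication principle: 6 x 5.

Final answer: 30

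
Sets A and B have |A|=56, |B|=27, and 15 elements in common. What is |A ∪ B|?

|A union B| = |A| + |B| - |A intersect B| = 56 + 27 - 15.

Final answer: 68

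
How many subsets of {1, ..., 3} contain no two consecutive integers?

Condition on whether n belongs to the subset: if not, any valid subset of {1, ..., n-1} works (a(n-1)); if so, n-1 is excluded and the rest is a valid subset of {1, ..., n-2} (a(n-2)). Hence a(n) = a(n-1) + a(n-2), a(1)=2, a(2)=3.
Building up term by term: a(1)=2, a(2)=3, a(3)=5.

Final answer: 5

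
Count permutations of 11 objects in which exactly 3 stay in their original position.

Choose which 3 elements are fixed: C(11,3) = 165.
Derange the remaining 8 using D(j) = (j-1)(D(j-1) + D(j-2)), D(0)=1, D(1)=0: D(2)=1, D(3)=2, D(4)=9, D(5)=44, D(6)=265, D(7)=1854, D(8)=14833.
Total: 165 x 14833.

Final answer: C(11,3) D(8) = 2447445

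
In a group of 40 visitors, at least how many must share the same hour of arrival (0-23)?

There are 24 possible values for hour of arrival (0-23). With 40 visitors and 24 categories, by pigeonhole: ceiling(40/24).

Final answer: 2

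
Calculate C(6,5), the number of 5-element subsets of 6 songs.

C(6,5) = 6!/(5! x (6-5)!).

Final answer: C(6,5) = 6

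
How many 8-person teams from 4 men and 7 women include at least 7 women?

Sum over valid woman counts:
C(7,7)C(4,1).

Final answer: 4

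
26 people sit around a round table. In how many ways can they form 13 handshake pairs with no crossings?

This is a standard Catalan-number count: the answer is C_n. Here n = 26/2 = 13.
C_n = (2n)!/(n!(n+1)!), so C_{13} = 26!/(13! x 14!) = C(26,13)/14 = 10400600/14.

Final answer: C_{13} = 742900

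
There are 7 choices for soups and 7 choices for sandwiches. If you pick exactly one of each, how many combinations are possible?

By the multiplication principle: 7 x 7.

Final answer: 49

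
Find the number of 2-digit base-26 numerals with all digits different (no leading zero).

The leading digit has 25 choices (anything but zero); the next has 25 (anything but the first), then 24, and so on, one fewer each time.
Total: 25 x 25.

Final answer: 625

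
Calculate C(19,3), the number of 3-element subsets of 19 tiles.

C(19,3) = 19!/(3! x (19-3)!).

Final answer: C(19,3) = 969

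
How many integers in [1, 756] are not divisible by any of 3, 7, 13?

|div by 3|=252, |div by 7|=108, |div by 13|=58.
|div by 3&7|=36, |div by 3&13|=19, |div by 7&13|=8, |div by all|=2.
By inclusion-exclusion, divisible by at least one: 252+108+58-36-19-8+2 = 357.
Not divisible by any: 756 - 357.

Final answer: 399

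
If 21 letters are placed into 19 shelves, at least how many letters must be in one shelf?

By the pigeonhole principle: ceiling(21/19).

Final answer: 2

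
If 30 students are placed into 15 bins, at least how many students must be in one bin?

By the pigeonhole principle: ceiling(30/15).

Final answer: 2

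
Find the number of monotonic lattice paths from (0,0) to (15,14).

Each path has 15 right steps and 14 up steps in some order (29 steps total).
Choose which 14 of the 29 steps are up: C(29,14).

Final answer: C(29,14) = 77558760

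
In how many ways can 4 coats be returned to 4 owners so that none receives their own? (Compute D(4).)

Derangements satisfy D(n) = (n-1)(D(n-1) + D(n-2)), starting from D(0)=1, D(1)=0.
D(2) = 1 x (0 + 1) = 1
D(3) = 2 x (1 + 0) = 2
D(4) = 3 x (D(3) + D(2)) = 3 x (2 + 1)

Final answer: D(4) = 9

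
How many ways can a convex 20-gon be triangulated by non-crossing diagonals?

This is counted by the nth Catalan number C_n. Here n = 20 - 2 = 18.
C_n = C(2n,n) - C(2n,n+1), so C_{18} = C(36,18) - C(36,19) = 9075135300 - 8597496600.

Final answer: C_{18} = 477638700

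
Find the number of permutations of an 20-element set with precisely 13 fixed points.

Choose which 13 elements are fixed: C(20,13) = 77520.
Derange the remaining 7 using D(j) = (j-1)(D(j-1) + D(j-2)), D(0)=1, D(1)=0: D(2)=1, D(3)=2, D(4)=9, D(5)=44, D(6)=265, D(7)=1854.
Total: 77520 x 1854.

Final answer: C(20,13) D(7) = 143722080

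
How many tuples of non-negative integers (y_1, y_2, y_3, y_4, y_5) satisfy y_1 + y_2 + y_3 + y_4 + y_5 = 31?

Stars and bars with 31 stars and 4 bars:
C(31+5-1, 5-1) = C(35,4).

Final answer: C(35,4) = 52360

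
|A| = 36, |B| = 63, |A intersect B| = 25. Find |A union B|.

|A union B| = |A| + |B| - |A intersect B| = 36 + 63 - 25.

Final answer: 74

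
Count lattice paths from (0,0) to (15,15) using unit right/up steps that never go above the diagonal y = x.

Total monotonic paths to (15,15): C(30,15) = 155117520.
Paths that cross above y=x (reflection bijection): C(30,16) = 145422675.
Valid Dyck paths: 155117520 - 145422675.
(This is the Catalan number C_{15}.)

Final answer: C_{15} = 9694845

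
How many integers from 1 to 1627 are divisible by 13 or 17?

Multiples of 13: 125. Multiples of 17: 95. Of both (lcm=221): 7.
By inclusion-exclusion: 125 + 95 - 7.

Final answer: 213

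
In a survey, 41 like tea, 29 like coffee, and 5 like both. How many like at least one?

|A union B| = |A| + |B| - |A intersect B| = 41 + 29 - 5.

Final answer: 65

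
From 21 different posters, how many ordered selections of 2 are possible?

P(21,2) = 21!/(21-2)! = 21!/19!.

Final answer: P(21,2) = 420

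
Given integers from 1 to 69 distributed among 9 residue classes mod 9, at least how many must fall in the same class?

By pigeonhole with 69 objects and 9 categories: ceiling(69/9).

Final answer: 8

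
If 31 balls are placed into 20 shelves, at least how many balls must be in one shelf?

By the pigeonhole principle: ceiling(31/20).

Final answer: 2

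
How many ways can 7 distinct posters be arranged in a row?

The number of ways to arrange 7 distinct objects is 7!.

Final answer: 7! = 5040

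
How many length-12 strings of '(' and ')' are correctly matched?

The structures are counted by the Catalan number C_n. Here n = 6 (pairs).
C_n = (2n)!/(n!(n+1)!), so C_{6} = 12!/(6! x 7!) = C(12,6)/7 = 924/7.

Final answer: C_{6} = 132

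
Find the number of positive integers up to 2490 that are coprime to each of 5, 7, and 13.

|div by 5|=498, |div by 7|=355, |div by 13|=191.
|div by 5&7|=71, |div by 5&13|=38, |div by 7&13|=27, |div by all|=5.
By inclusion-exclusion, divisible by at least one: 498+355+191-71-38-27+5 = 913.
Not divisible by any: 2490 - 913.

Final answer: 1577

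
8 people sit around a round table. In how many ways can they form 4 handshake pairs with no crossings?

This is a standard Catalan-number count: the answer is C_n. Here n = 8/2 = 4.
C_n = (2n)!/(n!(n+1)!), so C_{4} = 8!/(4! x 5!) = C(8,4)/5 = 70/5.

Final answer: C_{4} = 14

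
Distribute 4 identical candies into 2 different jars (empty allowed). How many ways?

Stars and bars: C(n+k-1, k-1) = C(5,1).

Final answer: C(5,1) = 5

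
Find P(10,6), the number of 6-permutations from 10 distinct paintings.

P(10,6) = 10!/(10-6)! = 10!/4!.

Final answer: P(10,6) = 151200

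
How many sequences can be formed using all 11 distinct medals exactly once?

The number of ways to arrange 11 distinct objects is 11!.

Final answer: 11! = 39916800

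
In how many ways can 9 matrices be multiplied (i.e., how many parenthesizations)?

This is counted by the nth Catalan number C_n. Here n = 9 - 1 = 8.
C_n = (2n)!/(n!(n+1)!), so C_{8} = 16!/(8! x 9!) = C(16,8)/9 = 12870/9.

Final answer: C_{8} = 1430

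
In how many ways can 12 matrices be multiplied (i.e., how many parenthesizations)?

The structures are counted by the Catalan number C_n. Here n = 12 - 1 = 11.
C_n = C(2n,n)/(n+1), so C_{11} = C(22,11)/12 = 705432/12.

Final answer: C_{11} = 58786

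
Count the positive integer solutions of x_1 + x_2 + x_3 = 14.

Substitute x'_i = x_i - 1 (so x'_i >= 0). Then sum x'_i = 14 - 3 = 11.
Stars and bars: C(11+3-1, 3-1) = C(13,2).

Final answer: C(13,2) = 78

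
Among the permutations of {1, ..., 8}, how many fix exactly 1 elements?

Choose which 1 elements are fixed: C(8,1) = 8.
Derange the remaining 7 using D(j) = (j-1)(D(j-1) + D(j-2)), D(0)=1, D(1)=0: D(2)=1, D(3)=2, D(4)=9, D(5)=44, D(6)=265, D(7)=1854.
Total: 8 x 1854.

Final answer: C(8,1) D(7) = 14832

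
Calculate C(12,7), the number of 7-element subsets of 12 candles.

C(12,7) = 12!/(7! x (12-7)!).

Final answer: C(12,7) = 792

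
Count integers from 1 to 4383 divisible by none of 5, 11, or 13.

|div by 5|=876, |div by 11|=398, |div by 13|=337.
|div by 5&11|=79, |div by 5&13|=67, |div by 11&13|=30, |div by all|=6.
By inclusion-exclusion, divisible by at least one: 876+398+337-79-67-30+6 = 1441.
Not divisible by any: 4383 - 1441.

Final answer: 2942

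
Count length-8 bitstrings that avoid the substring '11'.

A valid string ends in 0 (append to any length-(n-1) valid string) or in 01 (append to any length-(n-2) valid string), so a(n) = a(n-1) + a(n-2) with a(1)=2, a(2)=3.
Iterating the recurrence: a(1)=2, a(2)=3, a(3)=5, a(4)=8, a(5)=13, a(6)=21, a(7)=34, a(8)=55.

Final answer: 55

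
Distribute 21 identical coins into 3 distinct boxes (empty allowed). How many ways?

Stars and bars: C(n+k-1, k-1) = C(23,2).

Final answer: C(23,2) = 253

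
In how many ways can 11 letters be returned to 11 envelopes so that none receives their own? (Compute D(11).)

D(n) = (n-1)(D(n-1) + D(n-2)), D(0)=1, D(1)=0.
D(2) = 1 x (0 + 1) = 1
D(3) = 2 x (1 + 0) = 2
D(4) = 3 x (2 + 1) = 9
D(5) = 4 x (9 + 2) = 44
D(6) = 5 x (44 + 9) = 265
D(7) = 6 x (265 + 44) = 1854
D(8) = 7 x (1854 + 265) = 14833
D(9) = 8 x (14833 + 1854) = 133496
D(10) = 9 x (133496 + 14833) = 1334961
D(11) = 10 x (D(10) + D(9)) = 10 x (1334961 + 133496)

Final answer: D(11) = 14684570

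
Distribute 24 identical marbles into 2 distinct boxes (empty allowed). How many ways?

Stars and bars: C(n+k-1, k-1) = C(25,1).

Final answer: C(25,1) = 25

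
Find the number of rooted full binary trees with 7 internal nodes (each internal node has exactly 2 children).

The structures are counted by the Catalan number C_n. Here n = 7.
Using C_0 = 1 and C_(k+1) = C_k x 2(2k+1)/(k+2), build up term by term: C_1=1, C_2=2, C_3=5, C_4=14, C_5=42, C_6=132, C_7=429.

Final answer: C_{7} = 429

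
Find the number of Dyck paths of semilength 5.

Total monotonic paths to (5,5): C(10,5) = 252.
By the reflection principle, paths that go above the diagonal number C(10,6) = 210.
Valid Dyck paths: 252 - 210.
(This is the Catalan number C_{5}.)

Final answer: C_{5} = 42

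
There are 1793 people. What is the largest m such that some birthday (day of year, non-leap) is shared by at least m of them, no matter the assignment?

There are 365 possible values for birthday (day of year, non-leap). With 1793 people and 365 categories, by pigeonhole: ceiling(1793/365).

Final answer: 5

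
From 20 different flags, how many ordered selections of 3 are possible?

P(20,3) = 20!/(20-3)! = 20!/17!.

Final answer: P(20,3) = 6840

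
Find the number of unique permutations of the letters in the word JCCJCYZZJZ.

Letters (C:3, J:3, Y:1, Z:3). Total letters: 10.
Permutations = 10!/(3! x 3! x 3!).

Final answer: 16800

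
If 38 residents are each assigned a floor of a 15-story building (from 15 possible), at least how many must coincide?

There are 15 possible values for floor of a 15-story building. With 38 residents and 15 categories, by pigeonhole: ceiling(38/15).

Final answer: 3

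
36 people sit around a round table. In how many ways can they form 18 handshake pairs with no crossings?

This is counted by the nth Catalan number C_n. Here n = 36/2 = 18.
Using C_0 = 1 and C_(k+1) = C_k x 2(2k+1)/(k+2), build up term by term: C_1=1, C_2=2, C_3=5, C_4=14, C_5=42, C_6=132, C_7=429, C_8=1430, C_9=4862, C_10=16796, C_11=58786, C_12=208012, C_13=742900, C_14=2674440, C_15=9694845, C_16=35357670, C_17=129644790, C_18=477638700.

Final answer: C_{18} = 477638700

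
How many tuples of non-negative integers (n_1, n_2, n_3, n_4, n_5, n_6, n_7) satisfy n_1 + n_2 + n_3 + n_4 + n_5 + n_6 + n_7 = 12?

Stars and bars with 12 stars and 6 bars:
C(12+7-1, 7-1) = C(18,6).

Final answer: C(18,6) = 18564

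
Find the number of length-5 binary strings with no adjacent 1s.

Classify by the final bit: ...0 gives a(n-1) strings, ...01 gives a(n-2) strings. Thus a(n) = a(n-1) + a(n-2) with a(1)=2, a(2)=3.
Iterating the recurrence: a(1)=2, a(2)=3, a(3)=5, a(4)=8, a(5)=13.

Final answer: 13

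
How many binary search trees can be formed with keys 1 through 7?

The structures are counted by the Catalan number C_n. Here n = 7.
C_n = (2n)!/(n!(n+1)!), so C_{7} = 14!/(7! x 8!) = C(14,7)/8 = 3432/8.

Final answer: C_{7} = 429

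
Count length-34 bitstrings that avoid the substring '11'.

Let a(n) count valid strings. If the last bit is 0 the prefix is any valid string of length n-1; if it is 1 the string must end in 01 with a valid prefix of length n-2. So a(n) = a(n-1) + a(n-2), a(1)=2, a(2)=3.
Iterating the recurrence: a(1)=2, a(2)=3, a(3)=5, a(4)=8, a(5)=13, a(6)=21, a(7)=34, a(8)=55, a(9)=89, a(10)=144, a(11)=233, a(12)=377, a(13)=610, a(14)=987, a(15)=1597, a(16)=2584, a(17)=4181, a(18)=6765, a(19)=10946, a(20)=17711, a(21)=28657, a(22)=46368, a(23)=75025, a(24)=121393, a(25)=196418, a(26)=317811, a(27)=514229, a(28)=832040, a(29)=1346269, a(30)=2178309, a(31)=3524578, a(32)=5702887, a(33)=9227465, a(34)=14930352.

Final answer: 14930352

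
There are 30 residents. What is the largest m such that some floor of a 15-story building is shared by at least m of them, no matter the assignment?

There are 15 possible values for floor of a 15-story building. With 30 residents and 15 categories, by pigeonhole: ceiling(30/15).

Final answer: 2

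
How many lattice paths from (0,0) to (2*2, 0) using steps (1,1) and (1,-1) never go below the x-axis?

Total monotonic paths to (2,2): C(4,2) = 6.
Reflecting each bad path at its first crossing gives a bijection with paths to (1,3): C(4,3) = 4.
Valid Dyck paths: 6 - 4.
(This is the Catalan number C_{2}.)

Final answer: C_{2} = 2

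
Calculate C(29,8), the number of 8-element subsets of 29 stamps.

C(29,8) = 29!/(8! x 21!).

Final answer: \binom{29}{8} = 4292145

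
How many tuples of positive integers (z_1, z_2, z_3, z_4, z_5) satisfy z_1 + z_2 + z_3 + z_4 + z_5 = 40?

Substitute z'_i = z_i - 1 (so z'_i >= 0). Then sum z'_i = 40 - 5 = 35.
Stars and bars: C(35+5-1, 5-1) = C(39,4).

Final answer: C(39,4) = 82251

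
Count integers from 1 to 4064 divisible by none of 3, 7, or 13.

|div by 3|=1354, |div by 7|=580, |div by 13|=312.
|div by 3&7|=193, |div by 3&13|=104, |div by 7&13|=44, |div by all|=14.
By inclusion-exclusion, divisible by at least one: 1354+580+312-193-104-44+14 = 1919.
Not divisible by any: 4064 - 1919.

Final answer: 2145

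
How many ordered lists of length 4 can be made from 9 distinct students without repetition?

P(9,4) = 9!/(9-4)! = 9!/5!.

Final answer: P(9,4) = 3024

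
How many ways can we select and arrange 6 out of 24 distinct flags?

P(24,6) = 24!/(24-6)! = 24!/18!.

Final answer: P(24,6) = 96909120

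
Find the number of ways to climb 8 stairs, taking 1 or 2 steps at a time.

Let f(n) be the number of climbs. Removing the last move (1 or 2 steps) gives f(n) = f(n-1) + f(n-2); base cases f(1)=1, f(2)=2.
Iterating the recurrence: f(1)=1, f(2)=2, f(3)=3, f(4)=5, f(5)=8, f(6)=13, f(7)=21, f(8)=34.

Final answer: 34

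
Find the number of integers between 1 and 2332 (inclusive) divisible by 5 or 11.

Multiples of 5: 466. Multiples of 11: 212. Of both (lcm=55): 42.
By inclusion-exclusion: 466 + 212 - 42.

Final answer: 636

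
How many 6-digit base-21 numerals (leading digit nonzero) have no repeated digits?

First digit: 20 (nonzero). Second: 20 (not first). Third: 19, etc.
Total: 20 x 20 x 19 x 18 x 17 x 16.

Final answer: 37209600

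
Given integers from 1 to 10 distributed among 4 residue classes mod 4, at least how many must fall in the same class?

By pigeonhole with 10 objects and 4 categories: ceiling(10/4).

Final answer: 3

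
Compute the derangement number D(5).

D(n) = (n-1)(D(n-1) + D(n-2)), D(0)=1, D(1)=0.
D(2) = 1 x (0 + 1) = 1
D(3) = 2 x (1 + 0) = 2
D(4) = 3 x (2 + 1) = 9
D(5) = 4 x (D(4) + D(3)) = 4 x (9 + 2)

Final answer: D(5) = 44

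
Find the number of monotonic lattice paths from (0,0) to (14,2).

Each path has 14 right steps and 2 up steps in some order (16 steps total).
Choose which 2 of the 16 steps are up: C(16,2).

Final answer: C(16,2) = 120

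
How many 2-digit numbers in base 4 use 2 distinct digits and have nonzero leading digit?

First digit: 3 (nonzero). Second: 3 (not first). Third: 2, etc.
Total: 3 x 3.

Final answer: 9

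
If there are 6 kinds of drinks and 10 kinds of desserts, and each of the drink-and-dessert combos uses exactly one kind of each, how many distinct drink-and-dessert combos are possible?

By the multiplication principle: 6 x 10.

Final answer: 60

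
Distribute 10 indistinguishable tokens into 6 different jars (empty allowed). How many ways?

Stars and bars: C(n+k-1, k-1) = C(15,5).

Final answer: C(15,5) = 3003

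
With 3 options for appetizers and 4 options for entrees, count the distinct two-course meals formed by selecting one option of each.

By the multiplication principle: 3 x 4.

Final answer: 12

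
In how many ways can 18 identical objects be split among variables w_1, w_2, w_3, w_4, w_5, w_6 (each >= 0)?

Stars and bars with 18 stars and 5 bars:
C(18+6-1, 6-1) = C(23,5).

Final answer: C(23,5) = 33649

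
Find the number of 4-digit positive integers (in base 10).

The leading digit cannot be 0 (9 options); the other 3 digits can be anything (10 options each).
Total: 9 x 10^3.

Final answer: 9000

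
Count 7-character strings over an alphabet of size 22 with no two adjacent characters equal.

Let g(n) count such strings. g(1) = 22, and each valid string of length n-1 extends in 21 ways (any symbol but the last), so g(n) = 21 g(n-1).
Total: g(7) = 22 x 21^6.

Final answer: 22 x 21^{6} = 1886854662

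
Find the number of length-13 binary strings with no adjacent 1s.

A valid string ends in 0 (append to any length-(n-1) valid string) or in 01 (append to any length-(n-2) valid string), so a(n) = a(n-1) + a(n-2) with a(1)=2, a(2)=3.
Building up term by term: a(1)=2, a(2)=3, a(3)=5, a(4)=8, a(5)=13, a(6)=21, a(7)=34, a(8)=55, a(9)=89, a(10)=144, a(11)=233, a(12)=377, a(13)=610.

Final answer: 610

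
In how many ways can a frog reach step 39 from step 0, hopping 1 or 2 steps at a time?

Let f(n) count the ways. The last step is size 1 or 2, so f(n) = f(n-1) + f(n-2) with f(1)=1, f(2)=2.
Computing successive values: f(1)=1, f(2)=2, f(3)=3, f(4)=5, f(5)=8, f(6)=13, f(7)=21, f(8)=34, f(9)=55, f(10)=89, f(11)=144, f(12)=233, f(13)=377, f(14)=610, f(15)=987, f(16)=1597, f(17)=2584, f(18)=4181, f(19)=6765, f(20)=10946, f(21)=17711, f(22)=28657, f(23)=46368, f(24)=75025, f(25)=121393, f(26)=196418, f(27)=317811, f(28)=514229, f(29)=832040, f(30)=1346269, f(31)=2178309, f(32)=3524578, f(33)=5702887, f(34)=9227465, f(35)=14930352, f(36)=24157817, f(37)=39088169, f(38)=63245986, f(39)=102334155.

Final answer: 102334155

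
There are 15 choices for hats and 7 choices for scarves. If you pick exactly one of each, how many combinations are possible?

By the multiplication principle: 15 x 7.

Final answer: 105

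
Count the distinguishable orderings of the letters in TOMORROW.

Letters (M:1, O:3, R:2, T:1, W:1). Total letters: 8.
Permutations = 8!/(3! x 2!).

Final answer: 3360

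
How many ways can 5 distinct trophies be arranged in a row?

The number of ways to arrange 5 distinct objects is 5!.

Final answer: 5! = 120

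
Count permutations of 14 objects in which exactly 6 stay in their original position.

Choose which 6 elements are fixed: C(14,6) = 3003.
Derange the remaining 8 using D(j) = (j-1)(D(j-1) + D(j-2)), D(0)=1, D(1)=0: D(2)=1, D(3)=2, D(4)=9, D(5)=44, D(6)=265, D(7)=1854, D(8)=14833.
Total: 3003 x 14833.

Final answer: C(14,6) D(8) = 44543499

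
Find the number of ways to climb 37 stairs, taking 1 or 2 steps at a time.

Let f(n) count the ways. The last step is size 1 or 2, so f(n) = f(n-1) + f(n-2) with f(1)=1, f(2)=2.
Building up term by term: f(1)=1, f(2)=2, f(3)=3, f(4)=5, f(5)=8, f(6)=13, f(7)=21, f(8)=34, f(9)=55, f(10)=89, f(11)=144, f(12)=233, f(13)=377, f(14)=610, f(15)=987, f(16)=1597, f(17)=2584, f(18)=4181, f(19)=6765, f(20)=10946, f(21)=17711, f(22)=28657, f(23)=46368, f(24)=75025, f(25)=121393, f(26)=196418, f(27)=317811, f(28)=514229, f(29)=832040, f(30)=1346269, f(31)=2178309, f(32)=3524578, f(33)=5702887, f(34)=9227465, f(35)=14930352, f(36)=24157817, f(37)=39088169.

Final answer: 39088169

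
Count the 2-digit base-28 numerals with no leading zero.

Leading digit: 27 options (nonzero). Other 1 digit(s): 28 options each.
Total: 27 x 28^1.

Final answer: 756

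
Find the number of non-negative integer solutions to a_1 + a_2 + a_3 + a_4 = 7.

Stars and bars with 7 stars and 3 bars:
C(7+4-1, 4-1) = C(10,3).

Final answer: C(10,3) = 120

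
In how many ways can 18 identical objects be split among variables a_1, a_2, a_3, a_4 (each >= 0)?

Stars and bars with 18 stars and 3 bars:
C(18+4-1, 4-1) = C(21,3).

Final answer: C(21,3) = 1330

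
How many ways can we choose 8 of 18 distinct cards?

C(18,8) = 18!/(8! x 10!).

Final answer: \binom{18}{8} = 43758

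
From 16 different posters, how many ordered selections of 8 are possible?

P(16,8) = 16!/(16-8)! = 16!/8!.

Final answer: P(16,8) = 518918400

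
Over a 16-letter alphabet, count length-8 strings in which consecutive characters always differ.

Let g(n) count such strings. g(1) = 16, and each valid string of length n-1 extends in 15 ways (any symbol but the last), so g(n) = 15 g(n-1).
Total: g(8) = 16 x 15^7.

Final answer: 16 x 15^{7} = 2733750000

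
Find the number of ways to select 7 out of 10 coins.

C(10,7) = 10!/(7! x 3!).

Final answer: \binom{10}{7} = 120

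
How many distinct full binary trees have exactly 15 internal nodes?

This is counted by the nth Catalan number C_n. Here n = 15.
C_n = C(2n,n) - C(2n,n+1), so C_{15} = C(30,15) - C(30,16) = 155117520 - 145422675.

Final answer: C_{15} = 9694845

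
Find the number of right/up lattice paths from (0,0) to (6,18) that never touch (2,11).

Total paths to (6,18): C(24,18) = 134596.
Paths through (2,11): C(13,11) x C(11,7) = 25740.
Avoiding (2,11): 134596 - 25740.

Final answer: 108856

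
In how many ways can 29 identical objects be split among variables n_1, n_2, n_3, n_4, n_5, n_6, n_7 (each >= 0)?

Stars and bars with 29 stars and 6 bars:
C(29+7-1, 7-1) = C(35,6).

Final answer: C(35,6) = 1623160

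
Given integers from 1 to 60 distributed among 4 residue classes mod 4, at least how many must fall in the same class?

By pigeonhole with 60 objects and 4 categories: ceiling(60/4).

Final answer: 15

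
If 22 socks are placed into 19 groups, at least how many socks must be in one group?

By the pigeonhole principle: ceiling(22/19).

Final answer: 2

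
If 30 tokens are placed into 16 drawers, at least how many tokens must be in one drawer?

By the pigeonhole principle: ceiling(30/16).

Final answer: 2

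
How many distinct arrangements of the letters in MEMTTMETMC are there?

Letters (C:1, E:2, M:4, T:3). Total letters: 10.
Permutations = 10!/(4! x 3! x 2!).

Final answer: 12600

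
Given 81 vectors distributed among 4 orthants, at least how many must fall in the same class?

By pigeonhole with 81 objects and 4 categories: ceiling(81/4).

Final answer: 21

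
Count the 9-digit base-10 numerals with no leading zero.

Leading digit: 9 options (nonzero). Other 8 digit(s): 10 options each.
Total: 9 x 10^8.

Final answer: 900000000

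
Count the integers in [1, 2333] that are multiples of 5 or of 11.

Multiples of 5: 466. Multiples of 11: 212. Of both (lcm=55): 42.
By inclusion-exclusion: 466 + 212 - 42.

Final answer: 636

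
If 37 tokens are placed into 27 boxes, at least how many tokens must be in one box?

By the pigeonhole principle: ceiling(37/27).

Final answer: 2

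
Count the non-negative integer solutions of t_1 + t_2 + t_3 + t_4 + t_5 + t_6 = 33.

Stars and bars with 33 stars and 5 bars:
C(33+6-1, 6-1) = C(38,5).

Final answer: C(38,5) = 501942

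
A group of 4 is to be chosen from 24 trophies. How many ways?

C(24,4) = 24!/(4! x (24-4)!).

Final answer: C(24,4) = 10626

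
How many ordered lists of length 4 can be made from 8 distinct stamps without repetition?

P(8,4) = 8!/(8-4)! = 8!/4!.

Final answer: P(8,4) = 1680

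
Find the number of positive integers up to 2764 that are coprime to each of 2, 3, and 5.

|div by 2|=1382, |div by 3|=921, |div by 5|=552.
|div by 2&3|=460, |div by 2&5|=276, |div by 3&5|=184, |div by all|=92.
By inclusion-exclusion, divisible by at least one: 1382+921+552-460-276-184+92 = 2027.
Not divisible by any: 2764 - 2027.

Final answer: 737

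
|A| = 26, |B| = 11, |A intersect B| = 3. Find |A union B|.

|A union B| = |A| + |B| - |A intersect B| = 26 + 11 - 3.

Final answer: 34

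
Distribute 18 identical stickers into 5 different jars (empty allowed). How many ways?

Stars and bars: C(n+k-1, k-1) = C(22,4).

Final answer: C(22,4) = 7315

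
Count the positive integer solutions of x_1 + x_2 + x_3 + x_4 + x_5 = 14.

Substitute x'_i = x_i - 1 (so x'_i >= 0). Then sum x'_i = 14 - 5 = 9.
Stars and bars: C(9+5-1, 5-1) = C(13,4).

Final answer: C(13,4) = 715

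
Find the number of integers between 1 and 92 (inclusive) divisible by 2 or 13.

Multiples of 2: 46. Multiples of 13: 7. Of both (lcm=26): 3.
By inclusion-exclusion: 46 + 7 - 3.

Final answer: 50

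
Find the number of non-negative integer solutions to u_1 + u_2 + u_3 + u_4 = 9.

Stars and bars with 9 stars and 3 bars:
C(9+4-1, 4-1) = C(12,3).

Final answer: C(12,3) = 220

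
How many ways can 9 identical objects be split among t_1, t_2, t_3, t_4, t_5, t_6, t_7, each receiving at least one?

Substitute t'_i = t_i - 1 (so t'_i >= 0). Then sum t'_i = 9 - 7 = 2.
Stars and bars: C(2+7-1, 7-1) = C(8,6).

Final answer: C(8,6) = 28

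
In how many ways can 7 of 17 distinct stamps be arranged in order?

P(17,7) = 17!/(17-7)! = 17!/10!.

Final answer: P(17,7) = 98017920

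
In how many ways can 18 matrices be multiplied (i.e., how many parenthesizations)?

This is counted by the nth Catalan number C_n. Here n = 18 - 1 = 17.
Using C_0 = 1 and C_(k+1) = C_k x 2(2k+1)/(k+2), build up term by term: C_1=1, C_2=2, C_3=5, C_4=14, C_5=42, C_6=132, C_7=429, C_8=1430, C_9=4862, C_10=16796, C_11=58786, C_12=208012, C_13=742900, C_14=2674440, C_15=9694845, C_16=35357670, C_17=129644790.

Final answer: C_{17} = 129644790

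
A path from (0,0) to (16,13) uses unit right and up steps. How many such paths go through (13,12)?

Paths (0,0)->(13,12): C(25,12) = 5200300.
Paths (13,12)->(16,13): C(4,1) = 4.
By multiplication principle: 5200300 x 4.

Final answer: 20801200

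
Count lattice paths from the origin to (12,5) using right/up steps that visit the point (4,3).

Paths (0,0)->(4,3): C(7,3) = 35.
Paths (4,3)->(12,5): C(10,2) = 45.
By multiplication principle: 35 x 45.

Final answer: 1575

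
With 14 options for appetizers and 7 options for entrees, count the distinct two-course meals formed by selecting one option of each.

By the multiplication principle: 14 x 7.

Final answer: 98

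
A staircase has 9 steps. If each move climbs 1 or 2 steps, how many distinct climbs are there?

Condition on the final move: it is a 1-step (f(n-1) ways to get there) or a 2-step (f(n-2) ways), so f(n) = f(n-1) + f(n-2), with f(1)=1, f(2)=2.
Building up term by term: f(1)=1, f(2)=2, f(3)=3, f(4)=5, f(5)=8, f(6)=13, f(7)=21, f(8)=34, f(9)=55.

Final answer: 55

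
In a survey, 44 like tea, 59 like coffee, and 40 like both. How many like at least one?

|A union B| = |A| + |B| - |A intersect B| = 44 + 59 - 40.

Final answer: 63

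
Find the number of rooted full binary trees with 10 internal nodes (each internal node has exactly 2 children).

This is counted by the nth Catalan number C_n. Here n = 10.
Using C_0 = 1 and C_(k+1) = C_k x 2(2k+1)/(k+2), build up term by term: C_1=1, C_2=2, C_3=5, C_4=14, C_5=42, C_6=132, C_7=429, C_8=1430, C_9=4862, C_10=16796.

Final answer: C_{10} = 16796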